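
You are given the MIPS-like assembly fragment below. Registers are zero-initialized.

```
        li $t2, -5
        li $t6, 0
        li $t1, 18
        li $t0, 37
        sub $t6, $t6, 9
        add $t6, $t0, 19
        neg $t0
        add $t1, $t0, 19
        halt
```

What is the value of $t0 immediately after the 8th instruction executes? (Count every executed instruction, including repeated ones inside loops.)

-37

after li $t2, -5: $t2=-5
after li $t6, 0: $t6=0
after li $t1, 18: $t1=18
after li $t0, 37: $t0=37
after sub $t6, $t6, 9: $t6=0-9=-9
after add $t6, $t0, 19: $t6=37+19=56
after neg $t0: $t0=-(37)=-37
after add $t1, $t0, 19: $t1=(-37)+19=-18
After step 8: $t0 = -37.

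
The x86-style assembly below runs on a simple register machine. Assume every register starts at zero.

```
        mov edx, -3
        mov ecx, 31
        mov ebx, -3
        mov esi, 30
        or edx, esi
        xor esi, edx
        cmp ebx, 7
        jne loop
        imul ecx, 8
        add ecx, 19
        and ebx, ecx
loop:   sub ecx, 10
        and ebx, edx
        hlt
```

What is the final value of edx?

after mov edx, -3: edx=-3
after mov ecx, 31: ecx=31
after mov ebx, -3: ebx=-3
after mov esi, 30: esi=30
after or edx, esi: edx=(-3)|30=-1
after xor esi, edx: esi=30^(-1)=-31
cmp ebx, 7  (cmp -3,7)
jne loop: taken
after sub ecx, 10: ecx=31-10=21
after and ebx, edx: ebx=(-3)&(-1)=-3
halt.

-1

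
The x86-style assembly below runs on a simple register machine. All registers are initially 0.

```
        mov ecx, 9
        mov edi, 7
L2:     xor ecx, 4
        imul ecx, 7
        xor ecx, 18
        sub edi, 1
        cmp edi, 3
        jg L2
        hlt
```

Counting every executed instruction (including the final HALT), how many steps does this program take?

27

after mov ecx, 9: ecx=9
after mov edi, 7: edi=7
after xor ecx, 4: ecx=9^4=13
after imul ecx, 7: ecx=13*7=91
after xor ecx, 18: ecx=91^18=73
after sub edi, 1: edi=7-1=6
cmp edi, 3  (cmp 6,3)
jg L2: taken
after xor ecx, 4: ecx=73^4=77
after imul ecx, 7: ecx=77*7=539
after xor ecx, 18: ecx=539^18=521
after sub edi, 1: edi=6-1=5
cmp edi, 3  (cmp 5,3)
jg L2: taken
after xor ecx, 4: ecx=521^4=525
after imul ecx, 7: ecx=525*7=3675
after xor ecx, 18: ecx=3675^18=3657
after sub edi, 1: edi=5-1=4
cmp edi, 3  (cmp 4,3)
jg L2: taken
after xor ecx, 4: ecx=3657^4=3661
after imul ecx, 7: ecx=3661*7=25627
after xor ecx, 18: ecx=25627^18=25609
after sub edi, 1: edi=4-1=3
cmp edi, 3  (cmp 3,3)
jg L2: not taken
halt.
Total executed instructions: 27.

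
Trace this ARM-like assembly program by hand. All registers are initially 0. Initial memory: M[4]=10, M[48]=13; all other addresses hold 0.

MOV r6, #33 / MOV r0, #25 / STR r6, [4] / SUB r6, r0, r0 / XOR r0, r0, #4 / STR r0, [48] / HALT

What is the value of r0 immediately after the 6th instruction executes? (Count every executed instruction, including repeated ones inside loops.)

r6=33
r0=25
STR r6, [4] → M[4]=33
r6=25-25=0
r0=25^4=29
STR r0, [48] → M[48]=29
After step 6: r0 = 29.

29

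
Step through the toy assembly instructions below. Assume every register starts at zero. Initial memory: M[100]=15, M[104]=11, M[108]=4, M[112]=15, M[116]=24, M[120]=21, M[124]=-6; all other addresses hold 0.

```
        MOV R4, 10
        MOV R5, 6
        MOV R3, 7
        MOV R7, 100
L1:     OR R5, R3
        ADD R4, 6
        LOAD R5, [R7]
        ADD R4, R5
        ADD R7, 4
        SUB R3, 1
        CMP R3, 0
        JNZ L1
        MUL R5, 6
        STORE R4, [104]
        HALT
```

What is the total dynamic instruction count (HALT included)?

63

R4=10
R5=6
R3=7
R7=100
R5=6|7=7
R4=10+6=16
R5=M[100]=15
R4=16+15=31
R7=100+4=104
R3=7-1=6
CMP R3, 0  (cmp 6,0)
JNZ L1: taken
R5=15|6=15
R4=31+6=37
R5=M[104]=11
R4=37+11=48
R7=104+4=108
R3=6-1=5
CMP R3, 0  (cmp 5,0)
JNZ L1: taken
R5=11|5=15
R4=48+6=54
R5=M[108]=4
R4=54+4=58
R7=108+4=112
R3=5-1=4
CMP R3, 0  (cmp 4,0)
JNZ L1: taken
R5=4|4=4
R4=58+6=64
R5=M[112]=15
R4=64+15=79
R7=112+4=116
R3=4-1=3
CMP R3, 0  (cmp 3,0)
JNZ L1: taken
R5=15|3=15
R4=79+6=85
R5=M[116]=24
R4=85+24=109
R7=116+4=120
R3=3-1=2
CMP R3, 0  (cmp 2,0)
JNZ L1: taken
R5=24|2=26
R4=109+6=115
R5=M[120]=21
R4=115+21=136
R7=120+4=124
R3=2-1=1
CMP R3, 0  (cmp 1,0)
JNZ L1: taken
R5=21|1=21
R4=136+6=142
R5=M[124]=-6
R4=142+(-6)=136
R7=124+4=128
R3=1-1=0
CMP R3, 0  (cmp 0,0)
JNZ L1: not taken
R5=(-6)*6=-36
STORE R4, [104] → M[104]=136
halt.
Total executed instructions: 63.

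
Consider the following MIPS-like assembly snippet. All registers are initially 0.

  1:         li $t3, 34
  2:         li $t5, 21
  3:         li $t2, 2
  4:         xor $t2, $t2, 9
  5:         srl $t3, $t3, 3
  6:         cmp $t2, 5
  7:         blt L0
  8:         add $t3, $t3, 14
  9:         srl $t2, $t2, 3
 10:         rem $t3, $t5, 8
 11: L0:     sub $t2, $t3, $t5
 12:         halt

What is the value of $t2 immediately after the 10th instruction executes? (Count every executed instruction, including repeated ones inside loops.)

after li $t3, 34: $t3=34
after li $t5, 21: $t5=21
after li $t2, 2: $t2=2
after xor $t2, $t2, 9: $t2=2^9=11
after srl $t3, $t3, 3: $t3=34>>3=4
cmp $t2, 5  (cmp 11,5)
blt L0: not taken
after add $t3, $t3, 14: $t3=4+14=18
after srl $t2, $t2, 3: $t2=11>>3=1
after rem $t3, $t5, 8: $t3=21%8=5
After step 10: $t2 = 1.

1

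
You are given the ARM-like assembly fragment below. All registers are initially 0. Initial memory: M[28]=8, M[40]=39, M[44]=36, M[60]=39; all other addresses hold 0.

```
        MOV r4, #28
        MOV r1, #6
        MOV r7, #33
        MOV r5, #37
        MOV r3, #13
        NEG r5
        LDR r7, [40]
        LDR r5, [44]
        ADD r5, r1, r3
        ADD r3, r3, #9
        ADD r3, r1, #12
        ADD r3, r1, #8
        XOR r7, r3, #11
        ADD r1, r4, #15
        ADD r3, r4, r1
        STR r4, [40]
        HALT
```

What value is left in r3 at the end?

71

MOV r4, #28 → r4=28
MOV r1, #6 → r1=6
MOV r7, #33 → r7=33
MOV r5, #37 → r5=37
MOV r3, #13 → r3=13
NEG r5 → r5=-(37)=-37
LDR r7, [40] → r7=M[40]=39
LDR r5, [44] → r5=M[44]=36
ADD r5, r1, r3 → r5=6+13=19
ADD r3, r3, #9 → r3=13+9=22
ADD r3, r1, #12 → r3=6+12=18
ADD r3, r1, #8 → r3=6+8=14
XOR r7, r3, #11 → r7=14^11=5
ADD r1, r4, #15 → r1=28+15=43
ADD r3, r4, r1 → r3=28+43=71
STR r4, [40] → M[40]=28
halt.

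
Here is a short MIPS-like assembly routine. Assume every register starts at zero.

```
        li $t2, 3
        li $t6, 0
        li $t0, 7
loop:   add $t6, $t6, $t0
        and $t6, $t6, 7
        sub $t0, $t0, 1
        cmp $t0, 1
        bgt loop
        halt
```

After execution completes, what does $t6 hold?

3

after li $t2, 3: $t2=3
after li $t6, 0: $t6=0
after li $t0, 7: $t0=7
after add $t6, $t6, $t0: $t6=0+7=7
after and $t6, $t6, 7: $t6=7&7=7
after sub $t0, $t0, 1: $t0=7-1=6
cmp $t0, 1  (cmp 6,1)
bgt loop: taken
after add $t6, $t6, $t0: $t6=7+6=13
after and $t6, $t6, 7: $t6=13&7=5
after sub $t0, $t0, 1: $t0=6-1=5
cmp $t0, 1  (cmp 5,1)
bgt loop: taken
after add $t6, $t6, $t0: $t6=5+5=10
after and $t6, $t6, 7: $t6=10&7=2
after sub $t0, $t0, 1: $t0=5-1=4
cmp $t0, 1  (cmp 4,1)
bgt loop: taken
after add $t6, $t6, $t0: $t6=2+4=6
after and $t6, $t6, 7: $t6=6&7=6
after sub $t0, $t0, 1: $t0=4-1=3
cmp $t0, 1  (cmp 3,1)
bgt loop: taken
after add $t6, $t6, $t0: $t6=6+3=9
after and $t6, $t6, 7: $t6=9&7=1
after sub $t0, $t0, 1: $t0=3-1=2
cmp $t0, 1  (cmp 2,1)
bgt loop: taken
after add $t6, $t6, $t0: $t6=1+2=3
after and $t6, $t6, 7: $t6=3&7=3
after sub $t0, $t0, 1: $t0=2-1=1
cmp $t0, 1  (cmp 1,1)
bgt loop: not taken
halt.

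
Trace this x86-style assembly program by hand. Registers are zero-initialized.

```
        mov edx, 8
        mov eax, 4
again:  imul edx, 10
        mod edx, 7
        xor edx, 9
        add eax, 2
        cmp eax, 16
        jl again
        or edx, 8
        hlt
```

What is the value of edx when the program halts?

11

after mov edx, 8: edx=8
after mov eax, 4: eax=4
after imul edx, 10: edx=8*10=80
after mod edx, 7: edx=80%7=3
after xor edx, 9: edx=3^9=10
after add eax, 2: eax=4+2=6
cmp eax, 16  (cmp 6,16)
jl again: taken
after imul edx, 10: edx=10*10=100
after mod edx, 7: edx=100%7=2
after xor edx, 9: edx=2^9=11
after add eax, 2: eax=6+2=8
cmp eax, 16  (cmp 8,16)
jl again: taken
after imul edx, 10: edx=11*10=110
after mod edx, 7: edx=110%7=5
after xor edx, 9: edx=5^9=12
after add eax, 2: eax=8+2=10
cmp eax, 16  (cmp 10,16)
jl again: taken
after imul edx, 10: edx=12*10=120
after mod edx, 7: edx=120%7=1
after xor edx, 9: edx=1^9=8
after add eax, 2: eax=10+2=12
cmp eax, 16  (cmp 12,16)
jl again: taken
after imul edx, 10: edx=8*10=80
after mod edx, 7: edx=80%7=3
after xor edx, 9: edx=3^9=10
after add eax, 2: eax=12+2=14
cmp eax, 16  (cmp 14,16)
jl again: taken
after imul edx, 10: edx=10*10=100
after mod edx, 7: edx=100%7=2
after xor edx, 9: edx=2^9=11
after add eax, 2: eax=14+2=16
cmp eax, 16  (cmp 16,16)
jl again: not taken
after or edx, 8: edx=11|8=11
halt.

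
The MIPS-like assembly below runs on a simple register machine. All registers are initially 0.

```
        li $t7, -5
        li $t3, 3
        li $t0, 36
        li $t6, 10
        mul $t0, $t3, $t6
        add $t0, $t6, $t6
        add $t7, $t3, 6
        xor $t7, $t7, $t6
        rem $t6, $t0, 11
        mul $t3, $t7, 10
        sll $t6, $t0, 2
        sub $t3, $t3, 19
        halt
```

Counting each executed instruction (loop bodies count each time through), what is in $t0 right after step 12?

$t7=-5
$t3=3
$t0=36
$t6=10
$t0=3*10=30
$t0=10+10=20
$t7=3+6=9
$t7=9^10=3
$t6=20%11=9
$t3=3*10=30
$t6=20<<2=80
$t3=30-19=11
After step 12: $t0 = 20.

20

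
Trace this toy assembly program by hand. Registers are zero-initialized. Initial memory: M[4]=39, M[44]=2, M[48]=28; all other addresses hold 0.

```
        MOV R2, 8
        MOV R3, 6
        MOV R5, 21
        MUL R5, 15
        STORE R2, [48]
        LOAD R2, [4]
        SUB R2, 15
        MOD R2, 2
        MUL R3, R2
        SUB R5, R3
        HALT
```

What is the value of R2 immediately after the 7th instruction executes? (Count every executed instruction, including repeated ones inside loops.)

after MOV R2, 8: R2=8
after MOV R3, 6: R3=6
after MOV R5, 21: R5=21
after MUL R5, 15: R5=21*15=315
STORE R2, [48] → M[48]=8
after LOAD R2, [4]: R2=M[4]=39
after SUB R2, 15: R2=39-15=24
After step 7: R2 = 24.

24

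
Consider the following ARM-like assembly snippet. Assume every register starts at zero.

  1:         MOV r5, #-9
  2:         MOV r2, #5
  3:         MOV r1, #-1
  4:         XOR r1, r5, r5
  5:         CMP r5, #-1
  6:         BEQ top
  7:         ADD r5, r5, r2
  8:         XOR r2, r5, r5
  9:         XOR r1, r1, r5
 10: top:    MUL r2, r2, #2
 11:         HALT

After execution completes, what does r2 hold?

0

r5=-9
r2=5
r1=-1
r1=(-9)^(-9)=0
CMP r5, #-1  (cmp -9,-1)
BEQ top: not taken
r5=(-9)+5=-4
r2=(-4)^(-4)=0
r1=0^(-4)=-4
r2=0*2=0
halt.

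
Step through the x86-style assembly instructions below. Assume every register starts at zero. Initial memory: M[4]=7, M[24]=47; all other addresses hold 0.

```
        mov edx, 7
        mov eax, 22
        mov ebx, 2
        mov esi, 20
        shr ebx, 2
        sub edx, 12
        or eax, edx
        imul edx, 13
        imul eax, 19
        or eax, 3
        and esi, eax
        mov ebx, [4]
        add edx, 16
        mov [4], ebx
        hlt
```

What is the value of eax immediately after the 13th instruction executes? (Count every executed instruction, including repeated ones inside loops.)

-17

edx=7
eax=22
ebx=2
esi=20
ebx=2>>2=0
edx=7-12=-5
eax=22|(-5)=-1
edx=(-5)*13=-65
eax=(-1)*19=-19
eax=(-19)|3=-17
esi=20&(-17)=4
ebx=M[4]=7
edx=(-65)+16=-49
After step 13: eax = -17.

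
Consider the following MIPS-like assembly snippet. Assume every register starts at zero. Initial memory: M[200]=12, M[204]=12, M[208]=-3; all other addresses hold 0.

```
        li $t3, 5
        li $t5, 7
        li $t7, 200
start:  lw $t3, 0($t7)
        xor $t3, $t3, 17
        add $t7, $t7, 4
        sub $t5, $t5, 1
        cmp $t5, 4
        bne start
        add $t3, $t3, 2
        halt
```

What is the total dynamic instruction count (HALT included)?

$t3=5
$t5=7
$t7=200
$t3=M[200]=12
$t3=12^17=29
$t7=200+4=204
$t5=7-1=6
cmp $t5, 4  (cmp 6,4)
bne start: taken
$t3=M[204]=12
$t3=12^17=29
$t7=204+4=208
$t5=6-1=5
cmp $t5, 4  (cmp 5,4)
bne start: taken
$t3=M[208]=-3
$t3=(-3)^17=-20
$t7=208+4=212
$t5=5-1=4
cmp $t5, 4  (cmp 4,4)
bne start: not taken
$t3=(-20)+2=-18
halt.
Total executed instructions: 23.

23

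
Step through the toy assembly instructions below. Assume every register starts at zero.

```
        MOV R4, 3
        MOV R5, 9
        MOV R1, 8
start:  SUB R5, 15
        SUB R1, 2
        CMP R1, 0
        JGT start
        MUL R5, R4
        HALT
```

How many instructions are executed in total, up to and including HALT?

after MOV R4, 3: R4=3
after MOV R5, 9: R5=9
after MOV R1, 8: R1=8
after SUB R5, 15: R5=9-15=-6
after SUB R1, 2: R1=8-2=6
CMP R1, 0  (cmp 6,0)
JGT start: taken
after SUB R5, 15: R5=(-6)-15=-21
after SUB R1, 2: R1=6-2=4
CMP R1, 0  (cmp 4,0)
JGT start: taken
after SUB R5, 15: R5=(-21)-15=-36
after SUB R1, 2: R1=4-2=2
CMP R1, 0  (cmp 2,0)
JGT start: taken
after SUB R5, 15: R5=(-36)-15=-51
after SUB R1, 2: R1=2-2=0
CMP R1, 0  (cmp 0,0)
JGT start: not taken
after MUL R5, R4: R5=(-51)*3=-153
halt.
Total executed instructions: 21.

21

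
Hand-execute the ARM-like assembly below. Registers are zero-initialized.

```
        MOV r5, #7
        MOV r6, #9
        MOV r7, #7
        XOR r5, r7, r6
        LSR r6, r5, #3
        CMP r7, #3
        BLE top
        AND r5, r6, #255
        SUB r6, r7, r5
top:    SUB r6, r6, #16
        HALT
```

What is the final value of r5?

1

after MOV r5, #7: r5=7
after MOV r6, #9: r6=9
after MOV r7, #7: r7=7
after XOR r5, r7, r6: r5=7^9=14
after LSR r6, r5, #3: r6=14>>3=1
CMP r7, #3  (cmp 7,3)
BLE top: not taken
after AND r5, r6, #255: r5=1&255=1
after SUB r6, r7, r5: r6=7-1=6
after SUB r6, r6, #16: r6=6-16=-10
halt.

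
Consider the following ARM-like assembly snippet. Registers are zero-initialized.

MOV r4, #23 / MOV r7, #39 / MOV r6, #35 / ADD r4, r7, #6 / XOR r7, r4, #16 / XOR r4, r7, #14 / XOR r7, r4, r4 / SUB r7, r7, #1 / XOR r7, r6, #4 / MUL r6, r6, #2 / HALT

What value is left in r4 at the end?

51

after MOV r4, #23: r4=23
after MOV r7, #39: r7=39
after MOV r6, #35: r6=35
after ADD r4, r7, #6: r4=39+6=45
after XOR r7, r4, #16: r7=45^16=61
after XOR r4, r7, #14: r4=61^14=51
after XOR r7, r4, r4: r7=51^51=0
after SUB r7, r7, #1: r7=0-1=-1
after XOR r7, r6, #4: r7=35^4=39
after MUL r6, r6, #2: r6=35*2=70
halt.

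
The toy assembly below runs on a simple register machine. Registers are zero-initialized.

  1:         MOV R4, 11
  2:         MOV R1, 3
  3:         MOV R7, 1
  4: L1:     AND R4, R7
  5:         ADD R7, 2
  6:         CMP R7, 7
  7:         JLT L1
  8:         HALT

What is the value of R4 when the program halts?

MOV R4, 11 → R4=11
MOV R1, 3 → R1=3
MOV R7, 1 → R7=1
AND R4, R7 → R4=11&1=1
ADD R7, 2 → R7=1+2=3
CMP R7, 7  (cmp 3,7)
JLT L1: taken
AND R4, R7 → R4=1&3=1
ADD R7, 2 → R7=3+2=5
CMP R7, 7  (cmp 5,7)
JLT L1: taken
AND R4, R7 → R4=1&5=1
ADD R7, 2 → R7=5+2=7
CMP R7, 7  (cmp 7,7)
JLT L1: not taken
halt.

1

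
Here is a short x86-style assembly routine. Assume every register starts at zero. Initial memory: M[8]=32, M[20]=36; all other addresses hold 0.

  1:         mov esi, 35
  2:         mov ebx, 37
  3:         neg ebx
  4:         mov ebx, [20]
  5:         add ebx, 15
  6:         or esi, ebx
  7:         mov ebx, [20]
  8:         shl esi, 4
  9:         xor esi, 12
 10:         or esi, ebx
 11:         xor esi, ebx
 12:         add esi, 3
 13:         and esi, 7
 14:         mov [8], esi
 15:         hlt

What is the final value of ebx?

36

after mov esi, 35: esi=35
after mov ebx, 37: ebx=37
after neg ebx: ebx=-(37)=-37
after mov ebx, [20]: ebx=M[20]=36
after add ebx, 15: ebx=36+15=51
after or esi, ebx: esi=35|51=51
after mov ebx, [20]: ebx=M[20]=36
after shl esi, 4: esi=51<<4=816
after xor esi, 12: esi=816^12=828
after or esi, ebx: esi=828|36=828
after xor esi, ebx: esi=828^36=792
after add esi, 3: esi=792+3=795
after and esi, 7: esi=795&7=3
mov [8], esi → M[8]=3
halt.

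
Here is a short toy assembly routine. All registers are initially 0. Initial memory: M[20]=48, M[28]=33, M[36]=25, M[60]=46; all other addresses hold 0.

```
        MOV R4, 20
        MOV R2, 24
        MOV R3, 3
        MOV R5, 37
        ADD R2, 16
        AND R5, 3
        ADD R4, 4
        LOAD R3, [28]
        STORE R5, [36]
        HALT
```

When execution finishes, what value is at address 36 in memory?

1

after MOV R4, 20: R4=20
after MOV R2, 24: R2=24
after MOV R3, 3: R3=3
after MOV R5, 37: R5=37
after ADD R2, 16: R2=24+16=40
after AND R5, 3: R5=37&3=1
after ADD R4, 4: R4=20+4=24
after LOAD R3, [28]: R3=M[28]=33
STORE R5, [36] → M[36]=1
halt.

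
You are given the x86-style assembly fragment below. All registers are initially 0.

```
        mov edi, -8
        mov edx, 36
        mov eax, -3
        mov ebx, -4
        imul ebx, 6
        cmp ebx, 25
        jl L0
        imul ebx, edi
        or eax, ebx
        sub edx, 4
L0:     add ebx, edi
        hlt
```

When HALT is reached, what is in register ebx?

edi=-8
edx=36
eax=-3
ebx=-4
ebx=(-4)*6=-24
cmp ebx, 25  (cmp -24,25)
jl L0: taken
ebx=(-24)+(-8)=-32
halt.

-32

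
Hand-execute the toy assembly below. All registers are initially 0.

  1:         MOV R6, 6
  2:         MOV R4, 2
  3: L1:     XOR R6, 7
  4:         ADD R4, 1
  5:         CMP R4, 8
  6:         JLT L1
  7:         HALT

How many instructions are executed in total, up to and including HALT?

27

after MOV R6, 6: R6=6
after MOV R4, 2: R4=2
after XOR R6, 7: R6=6^7=1
after ADD R4, 1: R4=2+1=3
CMP R4, 8  (cmp 3,8)
JLT L1: taken
after XOR R6, 7: R6=1^7=6
after ADD R4, 1: R4=3+1=4
CMP R4, 8  (cmp 4,8)
JLT L1: taken
after XOR R6, 7: R6=6^7=1
after ADD R4, 1: R4=4+1=5
CMP R4, 8  (cmp 5,8)
JLT L1: taken
after XOR R6, 7: R6=1^7=6
after ADD R4, 1: R4=5+1=6
CMP R4, 8  (cmp 6,8)
JLT L1: taken
after XOR R6, 7: R6=6^7=1
after ADD R4, 1: R4=6+1=7
CMP R4, 8  (cmp 7,8)
JLT L1: taken
after XOR R6, 7: R6=1^7=6
after ADD R4, 1: R4=7+1=8
CMP R4, 8  (cmp 8,8)
JLT L1: not taken
halt.
Total executed instructions: 27.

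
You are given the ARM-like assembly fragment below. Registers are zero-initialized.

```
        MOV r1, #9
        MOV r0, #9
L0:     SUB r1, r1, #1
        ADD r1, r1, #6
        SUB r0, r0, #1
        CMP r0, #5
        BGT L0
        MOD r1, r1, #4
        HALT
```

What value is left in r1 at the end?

1

r1=9
r0=9
r1=9-1=8
r1=8+6=14
r0=9-1=8
CMP r0, #5  (cmp 8,5)
BGT L0: taken
r1=14-1=13
r1=13+6=19
r0=8-1=7
CMP r0, #5  (cmp 7,5)
BGT L0: taken
r1=19-1=18
r1=18+6=24
r0=7-1=6
CMP r0, #5  (cmp 6,5)
BGT L0: taken
r1=24-1=23
r1=23+6=29
r0=6-1=5
CMP r0, #5  (cmp 5,5)
BGT L0: not taken
r1=29%4=1
halt.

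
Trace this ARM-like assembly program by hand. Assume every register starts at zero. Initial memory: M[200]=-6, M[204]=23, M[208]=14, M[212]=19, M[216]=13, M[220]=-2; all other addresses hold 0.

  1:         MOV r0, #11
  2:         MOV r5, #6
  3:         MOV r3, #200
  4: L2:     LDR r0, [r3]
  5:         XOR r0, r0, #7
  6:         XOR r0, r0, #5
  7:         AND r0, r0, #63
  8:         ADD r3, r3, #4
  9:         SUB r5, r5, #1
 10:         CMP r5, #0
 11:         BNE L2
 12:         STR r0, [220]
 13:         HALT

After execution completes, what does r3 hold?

after MOV r0, #11: r0=11
after MOV r5, #6: r5=6
after MOV r3, #200: r3=200
after LDR r0, [r3]: r0=M[200]=-6
after XOR r0, r0, #7: r0=(-6)^7=-3
after XOR r0, r0, #5: r0=(-3)^5=-8
after AND r0, r0, #63: r0=(-8)&63=56
after ADD r3, r3, #4: r3=200+4=204
after SUB r5, r5, #1: r5=6-1=5
CMP r5, #0  (cmp 5,0)
BNE L2: taken
after LDR r0, [r3]: r0=M[204]=23
after XOR r0, r0, #7: r0=23^7=16
after XOR r0, r0, #5: r0=16^5=21
after AND r0, r0, #63: r0=21&63=21
after ADD r3, r3, #4: r3=204+4=208
after SUB r5, r5, #1: r5=5-1=4
CMP r5, #0  (cmp 4,0)
BNE L2: taken
after LDR r0, [r3]: r0=M[208]=14
after XOR r0, r0, #7: r0=14^7=9
after XOR r0, r0, #5: r0=9^5=12
after AND r0, r0, #63: r0=12&63=12
after ADD r3, r3, #4: r3=208+4=212
after SUB r5, r5, #1: r5=4-1=3
CMP r5, #0  (cmp 3,0)
BNE L2: taken
after LDR r0, [r3]: r0=M[212]=19
after XOR r0, r0, #7: r0=19^7=20
after XOR r0, r0, #5: r0=20^5=17
after AND r0, r0, #63: r0=17&63=17
after ADD r3, r3, #4: r3=212+4=216
after SUB r5, r5, #1: r5=3-1=2
CMP r5, #0  (cmp 2,0)
BNE L2: taken
after LDR r0, [r3]: r0=M[216]=13
after XOR r0, r0, #7: r0=13^7=10
after XOR r0, r0, #5: r0=10^5=15
after AND r0, r0, #63: r0=15&63=15
after ADD r3, r3, #4: r3=216+4=220
after SUB r5, r5, #1: r5=2-1=1
CMP r5, #0  (cmp 1,0)
BNE L2: taken
after LDR r0, [r3]: r0=M[220]=-2
after XOR r0, r0, #7: r0=(-2)^7=-7
after XOR r0, r0, #5: r0=(-7)^5=-4
after AND r0, r0, #63: r0=(-4)&63=60
after ADD r3, r3, #4: r3=220+4=224
after SUB r5, r5, #1: r5=1-1=0
CMP r5, #0  (cmp 0,0)
BNE L2: not taken
STR r0, [220] → M[220]=60
halt.

224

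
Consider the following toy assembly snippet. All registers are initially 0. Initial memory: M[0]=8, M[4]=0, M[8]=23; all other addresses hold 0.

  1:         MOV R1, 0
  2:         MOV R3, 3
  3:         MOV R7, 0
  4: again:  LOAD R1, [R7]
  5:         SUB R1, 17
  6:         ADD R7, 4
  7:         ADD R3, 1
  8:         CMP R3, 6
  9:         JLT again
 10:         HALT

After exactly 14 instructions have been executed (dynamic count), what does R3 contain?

after MOV R1, 0: R1=0
after MOV R3, 3: R3=3
after MOV R7, 0: R7=0
after LOAD R1, [R7]: R1=M[0]=8
after SUB R1, 17: R1=8-17=-9
after ADD R7, 4: R7=0+4=4
after ADD R3, 1: R3=3+1=4
CMP R3, 6  (cmp 4,6)
JLT again: taken
after LOAD R1, [R7]: R1=M[4]=0
after SUB R1, 17: R1=0-17=-17
after ADD R7, 4: R7=4+4=8
after ADD R3, 1: R3=4+1=5
CMP R3, 6  (cmp 5,6)
After step 14: R3 = 5.

5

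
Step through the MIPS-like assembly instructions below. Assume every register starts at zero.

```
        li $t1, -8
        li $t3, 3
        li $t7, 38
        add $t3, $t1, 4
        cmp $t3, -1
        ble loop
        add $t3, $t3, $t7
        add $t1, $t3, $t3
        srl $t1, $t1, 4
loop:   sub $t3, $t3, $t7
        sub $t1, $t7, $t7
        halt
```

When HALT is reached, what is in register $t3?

-42

li $t1, -8 → $t1=-8
li $t3, 3 → $t3=3
li $t7, 38 → $t7=38
add $t3, $t1, 4 → $t3=(-8)+4=-4
cmp $t3, -1  (cmp -4,-1)
ble loop: taken
sub $t3, $t3, $t7 → $t3=(-4)-38=-42
sub $t1, $t7, $t7 → $t1=38-38=0
halt.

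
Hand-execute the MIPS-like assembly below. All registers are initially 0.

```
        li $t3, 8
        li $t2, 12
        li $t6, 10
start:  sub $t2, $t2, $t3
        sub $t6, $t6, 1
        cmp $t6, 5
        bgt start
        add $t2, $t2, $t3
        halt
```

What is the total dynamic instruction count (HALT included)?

li $t3, 8 → $t3=8
li $t2, 12 → $t2=12
li $t6, 10 → $t6=10
sub $t2, $t2, $t3 → $t2=12-8=4
sub $t6, $t6, 1 → $t6=10-1=9
cmp $t6, 5  (cmp 9,5)
bgt start: taken
sub $t2, $t2, $t3 → $t2=4-8=-4
sub $t6, $t6, 1 → $t6=9-1=8
cmp $t6, 5  (cmp 8,5)
bgt start: taken
sub $t2, $t2, $t3 → $t2=(-4)-8=-12
sub $t6, $t6, 1 → $t6=8-1=7
cmp $t6, 5  (cmp 7,5)
bgt start: taken
sub $t2, $t2, $t3 → $t2=(-12)-8=-20
sub $t6, $t6, 1 → $t6=7-1=6
cmp $t6, 5  (cmp 6,5)
bgt start: taken
sub $t2, $t2, $t3 → $t2=(-20)-8=-28
sub $t6, $t6, 1 → $t6=6-1=5
cmp $t6, 5  (cmp 5,5)
bgt start: not taken
add $t2, $t2, $t3 → $t2=(-28)+8=-20
halt.
Total executed instructions: 25.

25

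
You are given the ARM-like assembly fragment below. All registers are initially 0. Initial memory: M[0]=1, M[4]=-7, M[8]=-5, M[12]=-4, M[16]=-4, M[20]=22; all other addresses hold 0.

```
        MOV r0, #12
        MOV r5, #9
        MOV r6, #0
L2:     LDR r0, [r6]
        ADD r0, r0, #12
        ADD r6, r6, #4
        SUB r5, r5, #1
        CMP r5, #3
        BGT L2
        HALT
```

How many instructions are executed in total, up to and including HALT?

after MOV r0, #12: r0=12
after MOV r5, #9: r5=9
after MOV r6, #0: r6=0
after LDR r0, [r6]: r0=M[0]=1
after ADD r0, r0, #12: r0=1+12=13
after ADD r6, r6, #4: r6=0+4=4
after SUB r5, r5, #1: r5=9-1=8
CMP r5, #3  (cmp 8,3)
BGT L2: taken
after LDR r0, [r6]: r0=M[4]=-7
after ADD r0, r0, #12: r0=(-7)+12=5
after ADD r6, r6, #4: r6=4+4=8
after SUB r5, r5, #1: r5=8-1=7
CMP r5, #3  (cmp 7,3)
BGT L2: taken
after LDR r0, [r6]: r0=M[8]=-5
after ADD r0, r0, #12: r0=(-5)+12=7
after ADD r6, r6, #4: r6=8+4=12
after SUB r5, r5, #1: r5=7-1=6
CMP r5, #3  (cmp 6,3)
BGT L2: taken
after LDR r0, [r6]: r0=M[12]=-4
after ADD r0, r0, #12: r0=(-4)+12=8
after ADD r6, r6, #4: r6=12+4=16
after SUB r5, r5, #1: r5=6-1=5
CMP r5, #3  (cmp 5,3)
BGT L2: taken
after LDR r0, [r6]: r0=M[16]=-4
after ADD r0, r0, #12: r0=(-4)+12=8
after ADD r6, r6, #4: r6=16+4=20
after SUB r5, r5, #1: r5=5-1=4
CMP r5, #3  (cmp 4,3)
BGT L2: taken
after LDR r0, [r6]: r0=M[20]=22
after ADD r0, r0, #12: r0=22+12=34
after ADD r6, r6, #4: r6=20+4=24
after SUB r5, r5, #1: r5=4-1=3
CMP r5, #3  (cmp 3,3)
BGT L2: not taken
halt.
Total executed instructions: 40.

40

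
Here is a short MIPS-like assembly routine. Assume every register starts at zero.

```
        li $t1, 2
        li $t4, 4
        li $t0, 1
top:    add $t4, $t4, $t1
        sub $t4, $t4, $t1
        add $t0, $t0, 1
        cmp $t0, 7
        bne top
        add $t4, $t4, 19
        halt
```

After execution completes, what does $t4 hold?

23

$t1=2
$t4=4
$t0=1
$t4=4+2=6
$t4=6-2=4
$t0=1+1=2
cmp $t0, 7  (cmp 2,7)
bne top: taken
$t4=4+2=6
$t4=6-2=4
$t0=2+1=3
cmp $t0, 7  (cmp 3,7)
bne top: taken
$t4=4+2=6
$t4=6-2=4
$t0=3+1=4
cmp $t0, 7  (cmp 4,7)
bne top: taken
$t4=4+2=6
$t4=6-2=4
$t0=4+1=5
cmp $t0, 7  (cmp 5,7)
bne top: taken
$t4=4+2=6
$t4=6-2=4
$t0=5+1=6
cmp $t0, 7  (cmp 6,7)
bne top: taken
$t4=4+2=6
$t4=6-2=4
$t0=6+1=7
cmp $t0, 7  (cmp 7,7)
bne top: not taken
$t4=4+19=23
halt.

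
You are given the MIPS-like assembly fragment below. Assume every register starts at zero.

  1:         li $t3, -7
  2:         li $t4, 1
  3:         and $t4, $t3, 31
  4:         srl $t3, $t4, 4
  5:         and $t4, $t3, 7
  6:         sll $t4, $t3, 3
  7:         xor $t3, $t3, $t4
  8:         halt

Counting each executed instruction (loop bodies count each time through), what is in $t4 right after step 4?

25

$t3=-7
$t4=1
$t4=(-7)&31=25
$t3=25>>4=1
After step 4: $t4 = 25.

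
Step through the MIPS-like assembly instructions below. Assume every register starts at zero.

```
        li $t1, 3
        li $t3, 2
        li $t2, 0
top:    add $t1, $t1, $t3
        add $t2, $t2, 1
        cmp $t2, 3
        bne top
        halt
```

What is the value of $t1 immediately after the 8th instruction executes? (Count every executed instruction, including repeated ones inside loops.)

after li $t1, 3: $t1=3
after li $t3, 2: $t3=2
after li $t2, 0: $t2=0
after add $t1, $t1, $t3: $t1=3+2=5
after add $t2, $t2, 1: $t2=0+1=1
cmp $t2, 3  (cmp 1,3)
bne top: taken
after add $t1, $t1, $t3: $t1=5+2=7
After step 8: $t1 = 7.

7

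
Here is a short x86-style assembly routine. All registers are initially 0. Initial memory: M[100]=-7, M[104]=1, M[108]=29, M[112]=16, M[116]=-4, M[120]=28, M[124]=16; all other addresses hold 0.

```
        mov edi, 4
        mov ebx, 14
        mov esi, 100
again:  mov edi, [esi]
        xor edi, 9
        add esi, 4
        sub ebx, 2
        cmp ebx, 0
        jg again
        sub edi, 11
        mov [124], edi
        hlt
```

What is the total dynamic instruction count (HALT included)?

edi=4
ebx=14
esi=100
edi=M[100]=-7
edi=(-7)^9=-16
esi=100+4=104
ebx=14-2=12
cmp ebx, 0  (cmp 12,0)
jg again: taken
edi=M[104]=1
edi=1^9=8
esi=104+4=108
ebx=12-2=10
cmp ebx, 0  (cmp 10,0)
jg again: taken
edi=M[108]=29
edi=29^9=20
esi=108+4=112
ebx=10-2=8
cmp ebx, 0  (cmp 8,0)
jg again: taken
edi=M[112]=16
edi=16^9=25
esi=112+4=116
ebx=8-2=6
cmp ebx, 0  (cmp 6,0)
jg again: taken
edi=M[116]=-4
edi=(-4)^9=-11
esi=116+4=120
ebx=6-2=4
cmp ebx, 0  (cmp 4,0)
jg again: taken
edi=M[120]=28
edi=28^9=21
esi=120+4=124
ebx=4-2=2
cmp ebx, 0  (cmp 2,0)
jg again: taken
edi=M[124]=16
edi=16^9=25
esi=124+4=128
ebx=2-2=0
cmp ebx, 0  (cmp 0,0)
jg again: not taken
edi=25-11=14
mov [124], edi → M[124]=14
halt.
Total executed instructions: 48.

48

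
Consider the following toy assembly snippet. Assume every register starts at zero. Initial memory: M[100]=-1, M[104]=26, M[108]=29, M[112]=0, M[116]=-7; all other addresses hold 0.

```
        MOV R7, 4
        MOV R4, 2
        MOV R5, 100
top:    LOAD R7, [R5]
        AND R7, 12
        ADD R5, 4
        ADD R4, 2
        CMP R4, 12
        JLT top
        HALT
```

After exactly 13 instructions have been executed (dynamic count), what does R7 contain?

8

MOV R7, 4 → R7=4
MOV R4, 2 → R4=2
MOV R5, 100 → R5=100
LOAD R7, [R5] → R7=M[100]=-1
AND R7, 12 → R7=(-1)&12=12
ADD R5, 4 → R5=100+4=104
ADD R4, 2 → R4=2+2=4
CMP R4, 12  (cmp 4,12)
JLT top: taken
LOAD R7, [R5] → R7=M[104]=26
AND R7, 12 → R7=26&12=8
ADD R5, 4 → R5=104+4=108
ADD R4, 2 → R4=4+2=6
After step 13: R7 = 8.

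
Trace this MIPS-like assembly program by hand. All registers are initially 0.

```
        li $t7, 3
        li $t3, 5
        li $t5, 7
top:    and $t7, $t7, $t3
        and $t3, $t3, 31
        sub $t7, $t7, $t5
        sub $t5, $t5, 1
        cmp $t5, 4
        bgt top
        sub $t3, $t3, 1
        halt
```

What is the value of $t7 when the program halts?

-5

$t7=3
$t3=5
$t5=7
$t7=3&5=1
$t3=5&31=5
$t7=1-7=-6
$t5=7-1=6
cmp $t5, 4  (cmp 6,4)
bgt top: taken
$t7=(-6)&5=0
$t3=5&31=5
$t7=0-6=-6
$t5=6-1=5
cmp $t5, 4  (cmp 5,4)
bgt top: taken
$t7=(-6)&5=0
$t3=5&31=5
$t7=0-5=-5
$t5=5-1=4
cmp $t5, 4  (cmp 4,4)
bgt top: not taken
$t3=5-1=4
halt.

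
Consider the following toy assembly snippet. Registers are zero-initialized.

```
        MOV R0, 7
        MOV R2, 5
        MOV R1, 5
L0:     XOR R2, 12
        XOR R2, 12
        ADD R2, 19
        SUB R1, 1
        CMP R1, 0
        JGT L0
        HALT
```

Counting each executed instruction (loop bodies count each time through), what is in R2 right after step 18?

62

R0=7
R2=5
R1=5
R2=5^12=9
R2=9^12=5
R2=5+19=24
R1=5-1=4
CMP R1, 0  (cmp 4,0)
JGT L0: taken
R2=24^12=20
R2=20^12=24
R2=24+19=43
R1=4-1=3
CMP R1, 0  (cmp 3,0)
JGT L0: taken
R2=43^12=39
R2=39^12=43
R2=43+19=62
After step 18: R2 = 62.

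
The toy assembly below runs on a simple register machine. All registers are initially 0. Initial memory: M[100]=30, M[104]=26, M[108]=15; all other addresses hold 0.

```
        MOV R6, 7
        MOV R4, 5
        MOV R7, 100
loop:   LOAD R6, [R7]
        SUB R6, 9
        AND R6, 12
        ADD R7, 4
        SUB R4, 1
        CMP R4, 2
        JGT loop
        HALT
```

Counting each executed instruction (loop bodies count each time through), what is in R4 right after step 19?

3

R6=7
R4=5
R7=100
R6=M[100]=30
R6=30-9=21
R6=21&12=4
R7=100+4=104
R4=5-1=4
CMP R4, 2  (cmp 4,2)
JGT loop: taken
R6=M[104]=26
R6=26-9=17
R6=17&12=0
R7=104+4=108
R4=4-1=3
CMP R4, 2  (cmp 3,2)
JGT loop: taken
R6=M[108]=15
R6=15-9=6
After step 19: R4 = 3.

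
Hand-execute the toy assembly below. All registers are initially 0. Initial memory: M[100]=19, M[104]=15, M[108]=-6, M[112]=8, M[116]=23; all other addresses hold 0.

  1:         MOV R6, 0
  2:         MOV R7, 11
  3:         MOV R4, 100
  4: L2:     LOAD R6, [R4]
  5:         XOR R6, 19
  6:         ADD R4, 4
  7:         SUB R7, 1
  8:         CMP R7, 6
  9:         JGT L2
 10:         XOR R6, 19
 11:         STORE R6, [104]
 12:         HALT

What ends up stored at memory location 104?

after MOV R6, 0: R6=0
after MOV R7, 11: R7=11
after MOV R4, 100: R4=100
after LOAD R6, [R4]: R6=M[100]=19
after XOR R6, 19: R6=19^19=0
after ADD R4, 4: R4=100+4=104
after SUB R7, 1: R7=11-1=10
CMP R7, 6  (cmp 10,6)
JGT L2: taken
after LOAD R6, [R4]: R6=M[104]=15
after XOR R6, 19: R6=15^19=28
after ADD R4, 4: R4=104+4=108
after SUB R7, 1: R7=10-1=9
CMP R7, 6  (cmp 9,6)
JGT L2: taken
after LOAD R6, [R4]: R6=M[108]=-6
after XOR R6, 19: R6=(-6)^19=-23
after ADD R4, 4: R4=108+4=112
after SUB R7, 1: R7=9-1=8
CMP R7, 6  (cmp 8,6)
JGT L2: taken
after LOAD R6, [R4]: R6=M[112]=8
after XOR R6, 19: R6=8^19=27
after ADD R4, 4: R4=112+4=116
after SUB R7, 1: R7=8-1=7
CMP R7, 6  (cmp 7,6)
JGT L2: taken
after LOAD R6, [R4]: R6=M[116]=23
after XOR R6, 19: R6=23^19=4
after ADD R4, 4: R4=116+4=120
after SUB R7, 1: R7=7-1=6
CMP R7, 6  (cmp 6,6)
JGT L2: not taken
after XOR R6, 19: R6=4^19=23
STORE R6, [104] → M[104]=23
halt.

23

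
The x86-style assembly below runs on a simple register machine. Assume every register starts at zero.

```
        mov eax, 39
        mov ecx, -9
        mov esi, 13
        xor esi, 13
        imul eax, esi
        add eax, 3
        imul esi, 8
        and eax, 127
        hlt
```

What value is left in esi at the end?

0

mov eax, 39 → eax=39
mov ecx, -9 → ecx=-9
mov esi, 13 → esi=13
xor esi, 13 → esi=13^13=0
imul eax, esi → eax=39*0=0
add eax, 3 → eax=0+3=3
imul esi, 8 → esi=0*8=0
and eax, 127 → eax=3&127=3
halt.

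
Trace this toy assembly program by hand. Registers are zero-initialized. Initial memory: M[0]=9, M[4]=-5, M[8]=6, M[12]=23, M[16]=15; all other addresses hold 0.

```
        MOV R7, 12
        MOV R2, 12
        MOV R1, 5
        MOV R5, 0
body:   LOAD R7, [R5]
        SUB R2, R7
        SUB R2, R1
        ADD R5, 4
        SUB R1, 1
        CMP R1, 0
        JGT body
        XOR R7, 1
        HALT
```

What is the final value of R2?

MOV R7, 12 → R7=12
MOV R2, 12 → R2=12
MOV R1, 5 → R1=5
MOV R5, 0 → R5=0
LOAD R7, [R5] → R7=M[0]=9
SUB R2, R7 → R2=12-9=3
SUB R2, R1 → R2=3-5=-2
ADD R5, 4 → R5=0+4=4
SUB R1, 1 → R1=5-1=4
CMP R1, 0  (cmp 4,0)
JGT body: taken
LOAD R7, [R5] → R7=M[4]=-5
SUB R2, R7 → R2=(-2)-(-5)=3
SUB R2, R1 → R2=3-4=-1
ADD R5, 4 → R5=4+4=8
SUB R1, 1 → R1=4-1=3
CMP R1, 0  (cmp 3,0)
JGT body: taken
LOAD R7, [R5] → R7=M[8]=6
SUB R2, R7 → R2=(-1)-6=-7
SUB R2, R1 → R2=(-7)-3=-10
ADD R5, 4 → R5=8+4=12
SUB R1, 1 → R1=3-1=2
CMP R1, 0  (cmp 2,0)
JGT body: taken
LOAD R7, [R5] → R7=M[12]=23
SUB R2, R7 → R2=(-10)-23=-33
SUB R2, R1 → R2=(-33)-2=-35
ADD R5, 4 → R5=12+4=16
SUB R1, 1 → R1=2-1=1
CMP R1, 0  (cmp 1,0)
JGT body: taken
LOAD R7, [R5] → R7=M[16]=15
SUB R2, R7 → R2=(-35)-15=-50
SUB R2, R1 → R2=(-50)-1=-51
ADD R5, 4 → R5=16+4=20
SUB R1, 1 → R1=1-1=0
CMP R1, 0  (cmp 0,0)
JGT body: not taken
XOR R7, 1 → R7=15^1=14
halt.

-51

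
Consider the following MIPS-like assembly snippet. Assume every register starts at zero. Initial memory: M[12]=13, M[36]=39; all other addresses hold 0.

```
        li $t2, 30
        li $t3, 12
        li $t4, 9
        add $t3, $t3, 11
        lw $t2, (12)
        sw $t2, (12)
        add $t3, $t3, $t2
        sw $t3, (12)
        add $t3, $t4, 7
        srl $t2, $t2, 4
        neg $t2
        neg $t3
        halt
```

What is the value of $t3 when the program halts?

-16

$t2=30
$t3=12
$t4=9
$t3=12+11=23
$t2=M[12]=13
sw $t2, (12) → M[12]=13
$t3=23+13=36
sw $t3, (12) → M[12]=36
$t3=9+7=16
$t2=13>>4=0
$t2=-(0)=0
$t3=-(16)=-16
halt.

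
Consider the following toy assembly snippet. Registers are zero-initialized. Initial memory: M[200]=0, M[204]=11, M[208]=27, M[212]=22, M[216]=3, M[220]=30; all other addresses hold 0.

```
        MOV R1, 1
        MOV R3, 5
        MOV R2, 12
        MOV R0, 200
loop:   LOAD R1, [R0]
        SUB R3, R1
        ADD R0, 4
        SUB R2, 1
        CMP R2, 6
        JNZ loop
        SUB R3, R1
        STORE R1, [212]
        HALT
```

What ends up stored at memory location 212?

30

after MOV R1, 1: R1=1
after MOV R3, 5: R3=5
after MOV R2, 12: R2=12
after MOV R0, 200: R0=200
after LOAD R1, [R0]: R1=M[200]=0
after SUB R3, R1: R3=5-0=5
after ADD R0, 4: R0=200+4=204
after SUB R2, 1: R2=12-1=11
CMP R2, 6  (cmp 11,6)
JNZ loop: taken
after LOAD R1, [R0]: R1=M[204]=11
after SUB R3, R1: R3=5-11=-6
after ADD R0, 4: R0=204+4=208
after SUB R2, 1: R2=11-1=10
CMP R2, 6  (cmp 10,6)
JNZ loop: taken
after LOAD R1, [R0]: R1=M[208]=27
after SUB R3, R1: R3=(-6)-27=-33
after ADD R0, 4: R0=208+4=212
after SUB R2, 1: R2=10-1=9
CMP R2, 6  (cmp 9,6)
JNZ loop: taken
after LOAD R1, [R0]: R1=M[212]=22
after SUB R3, R1: R3=(-33)-22=-55
after ADD R0, 4: R0=212+4=216
after SUB R2, 1: R2=9-1=8
CMP R2, 6  (cmp 8,6)
JNZ loop: taken
after LOAD R1, [R0]: R1=M[216]=3
after SUB R3, R1: R3=(-55)-3=-58
after ADD R0, 4: R0=216+4=220
after SUB R2, 1: R2=8-1=7
CMP R2, 6  (cmp 7,6)
JNZ loop: taken
after LOAD R1, [R0]: R1=M[220]=30
after SUB R3, R1: R3=(-58)-30=-88
after ADD R0, 4: R0=220+4=224
after SUB R2, 1: R2=7-1=6
CMP R2, 6  (cmp 6,6)
JNZ loop: not taken
after SUB R3, R1: R3=(-88)-30=-118
STORE R1, [212] → M[212]=30
halt.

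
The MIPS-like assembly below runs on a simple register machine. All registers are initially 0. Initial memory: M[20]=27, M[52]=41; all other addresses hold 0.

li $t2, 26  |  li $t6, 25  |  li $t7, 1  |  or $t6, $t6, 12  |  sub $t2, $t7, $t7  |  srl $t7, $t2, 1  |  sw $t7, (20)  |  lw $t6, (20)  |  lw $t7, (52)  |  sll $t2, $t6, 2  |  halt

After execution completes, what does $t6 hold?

0

$t2=26
$t6=25
$t7=1
$t6=25|12=29
$t2=1-1=0
$t7=0>>1=0
sw $t7, (20) → M[20]=0
$t6=M[20]=0
$t7=M[52]=41
$t2=0<<2=0
halt.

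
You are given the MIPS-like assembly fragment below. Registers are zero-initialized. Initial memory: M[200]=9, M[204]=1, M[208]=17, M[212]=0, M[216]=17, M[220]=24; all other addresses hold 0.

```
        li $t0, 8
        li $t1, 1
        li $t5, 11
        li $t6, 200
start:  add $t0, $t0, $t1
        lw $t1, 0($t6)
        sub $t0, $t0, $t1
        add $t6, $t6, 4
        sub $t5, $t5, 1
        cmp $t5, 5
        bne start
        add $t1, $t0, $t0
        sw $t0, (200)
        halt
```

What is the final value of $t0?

-15

after li $t0, 8: $t0=8
after li $t1, 1: $t1=1
after li $t5, 11: $t5=11
after li $t6, 200: $t6=200
after add $t0, $t0, $t1: $t0=8+1=9
after lw $t1, 0($t6): $t1=M[200]=9
after sub $t0, $t0, $t1: $t0=9-9=0
after add $t6, $t6, 4: $t6=200+4=204
after sub $t5, $t5, 1: $t5=11-1=10
cmp $t5, 5  (cmp 10,5)
bne start: taken
after add $t0, $t0, $t1: $t0=0+9=9
after lw $t1, 0($t6): $t1=M[204]=1
after sub $t0, $t0, $t1: $t0=9-1=8
after add $t6, $t6, 4: $t6=204+4=208
after sub $t5, $t5, 1: $t5=10-1=9
cmp $t5, 5  (cmp 9,5)
bne start: taken
after add $t0, $t0, $t1: $t0=8+1=9
after lw $t1, 0($t6): $t1=M[208]=17
after sub $t0, $t0, $t1: $t0=9-17=-8
after add $t6, $t6, 4: $t6=208+4=212
after sub $t5, $t5, 1: $t5=9-1=8
cmp $t5, 5  (cmp 8,5)
bne start: taken
after add $t0, $t0, $t1: $t0=(-8)+17=9
after lw $t1, 0($t6): $t1=M[212]=0
after sub $t0, $t0, $t1: $t0=9-0=9
after add $t6, $t6, 4: $t6=212+4=216
after sub $t5, $t5, 1: $t5=8-1=7
cmp $t5, 5  (cmp 7,5)
bne start: taken
after add $t0, $t0, $t1: $t0=9+0=9
after lw $t1, 0($t6): $t1=M[216]=17
after sub $t0, $t0, $t1: $t0=9-17=-8
after add $t6, $t6, 4: $t6=216+4=220
after sub $t5, $t5, 1: $t5=7-1=6
cmp $t5, 5  (cmp 6,5)
bne start: taken
after add $t0, $t0, $t1: $t0=(-8)+17=9
after lw $t1, 0($t6): $t1=M[220]=24
after sub $t0, $t0, $t1: $t0=9-24=-15
after add $t6, $t6, 4: $t6=220+4=224
after sub $t5, $t5, 1: $t5=6-1=5
cmp $t5, 5  (cmp 5,5)
bne start: not taken
after add $t1, $t0, $t0: $t1=(-15)+(-15)=-30
sw $t0, (200) → M[200]=-15
halt.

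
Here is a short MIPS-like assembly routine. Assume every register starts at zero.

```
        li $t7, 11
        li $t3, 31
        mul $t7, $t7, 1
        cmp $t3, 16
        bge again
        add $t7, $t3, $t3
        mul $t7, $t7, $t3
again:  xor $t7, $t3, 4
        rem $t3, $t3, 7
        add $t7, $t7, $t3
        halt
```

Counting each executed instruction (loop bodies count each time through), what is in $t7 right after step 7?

27

$t7=11
$t3=31
$t7=11*1=11
cmp $t3, 16  (cmp 31,16)
bge again: taken
$t7=31^4=27
$t3=31%7=3
After step 7: $t7 = 27.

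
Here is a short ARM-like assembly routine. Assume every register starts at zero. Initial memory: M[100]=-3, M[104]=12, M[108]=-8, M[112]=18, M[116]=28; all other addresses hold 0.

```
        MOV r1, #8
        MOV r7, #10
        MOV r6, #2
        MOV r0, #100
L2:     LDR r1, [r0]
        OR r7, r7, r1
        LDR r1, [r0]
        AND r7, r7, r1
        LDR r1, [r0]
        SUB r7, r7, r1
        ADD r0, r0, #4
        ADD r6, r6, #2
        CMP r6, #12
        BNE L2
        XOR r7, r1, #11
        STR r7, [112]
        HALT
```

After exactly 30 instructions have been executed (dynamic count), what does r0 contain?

MOV r1, #8 → r1=8
MOV r7, #10 → r7=10
MOV r6, #2 → r6=2
MOV r0, #100 → r0=100
LDR r1, [r0] → r1=M[100]=-3
OR r7, r7, r1 → r7=10|(-3)=-1
LDR r1, [r0] → r1=M[100]=-3
AND r7, r7, r1 → r7=(-1)&(-3)=-3
LDR r1, [r0] → r1=M[100]=-3
SUB r7, r7, r1 → r7=(-3)-(-3)=0
ADD r0, r0, #4 → r0=100+4=104
ADD r6, r6, #2 → r6=2+2=4
CMP r6, #12  (cmp 4,12)
BNE L2: taken
LDR r1, [r0] → r1=M[104]=12
OR r7, r7, r1 → r7=0|12=12
LDR r1, [r0] → r1=M[104]=12
AND r7, r7, r1 → r7=12&12=12
LDR r1, [r0] → r1=M[104]=12
SUB r7, r7, r1 → r7=12-12=0
ADD r0, r0, #4 → r0=104+4=108
ADD r6, r6, #2 → r6=4+2=6
CMP r6, #12  (cmp 6,12)
BNE L2: taken
LDR r1, [r0] → r1=M[108]=-8
OR r7, r7, r1 → r7=0|(-8)=-8
LDR r1, [r0] → r1=M[108]=-8
AND r7, r7, r1 → r7=(-8)&(-8)=-8
LDR r1, [r0] → r1=M[108]=-8
SUB r7, r7, r1 → r7=(-8)-(-8)=0
After step 30: r0 = 108.

108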